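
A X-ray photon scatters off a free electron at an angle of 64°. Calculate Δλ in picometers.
1.3627 pm

Using the Compton scattering formula:
Δλ = λ_C(1 - cos θ)

where λ_C = h/(m_e·c) ≈ 2.4263 pm is the Compton wavelength of an electron.

For θ = 64°:
cos(64°) = 0.4384
1 - cos(64°) = 0.5616

Δλ = 2.4263 × 0.5616
Δλ = 1.3627 pm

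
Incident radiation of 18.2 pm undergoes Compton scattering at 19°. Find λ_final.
18.3322 pm

Using the Compton scattering formula:
λ' = λ + Δλ = λ + λ_C(1 - cos θ)

Given:
- Initial wavelength λ = 18.2 pm
- Scattering angle θ = 19°
- Compton wavelength λ_C ≈ 2.4263 pm

Calculate the shift:
Δλ = 2.4263 × (1 - cos(19°))
Δλ = 2.4263 × 0.0545
Δλ = 0.1322 pm

Final wavelength:
λ' = 18.2 + 0.1322 = 18.3322 pm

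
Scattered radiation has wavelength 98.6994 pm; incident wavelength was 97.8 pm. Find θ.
51.00°

First find the wavelength shift:
Δλ = λ' - λ = 98.6994 - 97.8 = 0.8994 pm

Using Δλ = λ_C(1 - cos θ), with λ_C = h/(m_e·c) ≈ 2.42631024 pm:
cos θ = 1 - Δλ/λ_C
cos θ = 1 - 0.8994/2.42631024
cos θ = 0.629314

θ = arccos(0.629314)
θ = 51.00°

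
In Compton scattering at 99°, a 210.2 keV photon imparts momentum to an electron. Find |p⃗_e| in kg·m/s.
1.4522e-22 kg·m/s

The electron is initially at rest, so by conservation of momentum:
p⃗_e = p⃗₀ − p⃗'  (incident photon momentum minus scattered photon momentum)

Photon momentum magnitudes (p = h/λ = E/c):
λ₀ = hc/E₀ = 5.8984 pm → p₀ = h/λ₀ = 1.1234e-22 kg·m/s
Δλ = λ_C(1 − cos 99°) = 2.8059 pm
λ' = 8.7043 pm → p' = h/λ' = 7.6124e-23 kg·m/s

The scattered photon makes angle θ = 99° with the incident direction, so by the law of cosines:
|p⃗_e|² = p₀² + p'² − 2p₀p'cos θ
|p⃗_e|² = (1.1234e-22)² + (7.6124e-23)² − 2·1.1234e-22·7.6124e-23·cos(99°)
|p⃗_e| = 1.4522e-22 kg·m/s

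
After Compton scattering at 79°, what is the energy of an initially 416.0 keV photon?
250.7904 keV

First convert energy to wavelength:
λ = hc/E, with hc ≈ 1239.842 keV·pm (i.e. 1239.842 eV·nm)

For E = 416.0 keV = 416000 eV:
λ = 1239.842 keV·pm / 416.0 keV
λ = 2.9804 pm

Calculate the Compton shift:
Δλ = λ_C(1 - cos(79°)) = 2.4263 × 0.8092
Δλ = 1.9633 pm

Final wavelength:
λ' = 2.9804 + 1.9633 = 4.9437 pm

Final energy:
E' = hc/λ' = 1239.842 / 4.9437 = 250.7904 keV

(Intermediate values are shown rounded; full precision is carried through to the final answer.)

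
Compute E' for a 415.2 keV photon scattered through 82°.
244.3151 keV

First convert energy to wavelength:
λ = hc/E, with hc ≈ 1239.842 keV·pm (i.e. 1239.842 eV·nm)

For E = 415.2 keV = 415200 eV:
λ = 1239.842 keV·pm / 415.2 keV
λ = 2.9861 pm

Calculate the Compton shift:
Δλ = λ_C(1 - cos(82°)) = 2.4263 × 0.8608
Δλ = 2.0886 pm

Final wavelength:
λ' = 2.9861 + 2.0886 = 5.0748 pm

Final energy:
E' = hc/λ' = 1239.842 / 5.0748 = 244.3151 keV

(Intermediate values are shown rounded; full precision is carried through to the final answer.)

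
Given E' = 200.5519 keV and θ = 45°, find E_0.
226.6000 keV

Convert final energy to wavelength (hc ≈ 1239.842 keV·pm):
λ' = hc/E' = 1239.842 / 200.5519 = 6.1822 pm

Calculate the Compton shift:
Δλ = λ_C(1 - cos(45°))
Δλ = 2.4263 × (1 - cos(45°))
Δλ = 0.7106 pm

Initial wavelength:
λ = λ' - Δλ = 6.1822 - 0.7106 = 5.4715 pm

Initial energy:
E = hc/λ = 1239.842 / 5.4715 = 226.6000 keV

(Intermediate values are shown rounded; full precision is carried through to the final answer.)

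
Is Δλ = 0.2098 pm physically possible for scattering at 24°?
Yes, consistent

Calculate the expected shift for θ = 24°:

Δλ_expected = λ_C(1 - cos(24°))
Δλ_expected = 2.4263 × (1 - cos(24°))
Δλ_expected = 2.4263 × 0.0865
Δλ_expected = 0.2098 pm

Given shift: 0.2098 pm
Expected shift: 0.2098 pm
Difference: 0.0000 pm

The values match. This is consistent with Compton scattering at the stated angle.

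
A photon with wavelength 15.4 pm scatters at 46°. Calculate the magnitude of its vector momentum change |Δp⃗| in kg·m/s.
3.2902e-23 kg·m/s

Photon momentum magnitude is p = h/λ.

Initial momentum:
p₀ = h/λ = 6.6261e-34/1.5400e-11 = 4.3026e-23 kg·m/s

After scattering:
λ' = λ + Δλ = 15.4 + 0.7409 = 16.1409 pm
p' = h/λ' = 6.6261e-34/1.6141e-11 = 4.1052e-23 kg·m/s

Momentum is a vector; the scattered photon's direction makes angle θ = 46° with the incident direction. The magnitude of the vector change Δp⃗ = p⃗₀ − p⃗' is found from the law of cosines:
|Δp⃗|² = p₀² + p'² − 2p₀p'cos θ
|Δp⃗|² = (4.3026e-23)² + (4.1052e-23)² − 2·4.3026e-23·4.1052e-23·cos(46°)
|Δp⃗| = 3.2902e-23 kg·m/s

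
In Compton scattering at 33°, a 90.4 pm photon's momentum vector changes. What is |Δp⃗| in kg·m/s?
4.1546e-24 kg·m/s

Photon momentum magnitude is p = h/λ.

Initial momentum:
p₀ = h/λ = 6.6261e-34/9.0400e-11 = 7.3297e-24 kg·m/s

After scattering:
λ' = λ + Δλ = 90.4 + 0.3914 = 90.7914 pm
p' = h/λ' = 6.6261e-34/9.0791e-11 = 7.2981e-24 kg·m/s

Momentum is a vector; the scattered photon's direction makes angle θ = 33° with the incident direction. The magnitude of the vector change Δp⃗ = p⃗₀ − p⃗' is found from the law of cosines:
|Δp⃗|² = p₀² + p'² − 2p₀p'cos θ
|Δp⃗|² = (7.3297e-24)² + (7.2981e-24)² − 2·7.3297e-24·7.2981e-24·cos(33°)
|Δp⃗| = 4.1546e-24 kg·m/s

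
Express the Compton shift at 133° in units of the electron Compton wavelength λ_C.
1.6820 λ_C

The Compton shift formula is:
Δλ = λ_C(1 - cos θ)

Dividing both sides by λ_C:
Δλ/λ_C = 1 - cos θ

For θ = 133°:
Δλ/λ_C = 1 - cos(133°)
Δλ/λ_C = 1 - -0.6820
Δλ/λ_C = 1.6820

This means the shift is 1.6820 × λ_C = 4.0810 pm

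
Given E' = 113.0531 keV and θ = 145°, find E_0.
189.2001 keV

Convert final energy to wavelength (hc ≈ 1239.842 keV·pm):
λ' = hc/E' = 1239.842 / 113.0531 = 10.9669 pm

Calculate the Compton shift:
Δλ = λ_C(1 - cos(145°))
Δλ = 2.4263 × (1 - cos(145°))
Δλ = 4.4138 pm

Initial wavelength:
λ = λ' - Δλ = 10.9669 - 4.4138 = 6.5531 pm

Initial energy:
E = hc/λ = 1239.842 / 6.5531 = 189.2001 keV

(Intermediate values are shown rounded; full precision is carried through to the final answer.)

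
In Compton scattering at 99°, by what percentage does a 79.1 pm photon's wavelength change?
3.5472%

Calculate the Compton shift:
Δλ = λ_C(1 - cos(99°))
Δλ = 2.4263 × (1 - cos(99°))
Δλ = 2.4263 × 1.1564
Δλ = 2.8059 pm

Percentage change:
(Δλ/λ₀) × 100 = (2.8059/79.1) × 100
= 3.5472%

(Intermediate values are shown rounded; full precision is carried through to the final answer.)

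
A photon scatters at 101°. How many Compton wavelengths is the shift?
1.1908 λ_C

The Compton shift formula is:
Δλ = λ_C(1 - cos θ)

Dividing both sides by λ_C:
Δλ/λ_C = 1 - cos θ

For θ = 101°:
Δλ/λ_C = 1 - cos(101°)
Δλ/λ_C = 1 - -0.1908
Δλ/λ_C = 1.1908

This means the shift is 1.1908 × λ_C = 2.8893 pm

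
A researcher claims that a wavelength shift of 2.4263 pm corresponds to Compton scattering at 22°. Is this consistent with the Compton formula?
No, inconsistent

Calculate the expected shift for θ = 22°:

Δλ_expected = λ_C(1 - cos(22°))
Δλ_expected = 2.4263 × (1 - cos(22°))
Δλ_expected = 2.4263 × 0.0728
Δλ_expected = 0.1767 pm

Given shift: 2.4263 pm
Expected shift: 0.1767 pm
Difference: 2.2496 pm

The values do not match. The given shift corresponds to θ ≈ 90.0°, not 22°.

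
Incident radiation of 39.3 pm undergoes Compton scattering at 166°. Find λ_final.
44.0805 pm

Using the Compton scattering formula:
λ' = λ + Δλ = λ + λ_C(1 - cos θ)

Given:
- Initial wavelength λ = 39.3 pm
- Scattering angle θ = 166°
- Compton wavelength λ_C ≈ 2.4263 pm

Calculate the shift:
Δλ = 2.4263 × (1 - cos(166°))
Δλ = 2.4263 × 1.9703
Δλ = 4.7805 pm

Final wavelength:
λ' = 39.3 + 4.7805 = 44.0805 pm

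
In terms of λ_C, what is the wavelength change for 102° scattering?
1.2079 λ_C

The Compton shift formula is:
Δλ = λ_C(1 - cos θ)

Dividing both sides by λ_C:
Δλ/λ_C = 1 - cos θ

For θ = 102°:
Δλ/λ_C = 1 - cos(102°)
Δλ/λ_C = 1 - -0.2079
Δλ/λ_C = 1.2079

This means the shift is 1.2079 × λ_C = 2.9308 pm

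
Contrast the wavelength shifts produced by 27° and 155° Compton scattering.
155° produces the larger shift by a factor of 17.490

Calculate both shifts using Δλ = λ_C(1 - cos θ):

For θ₁ = 27°:
Δλ₁ = 2.4263 × (1 - cos(27°))
Δλ₁ = 2.4263 × 0.1090
Δλ₁ = 0.2645 pm

For θ₂ = 155°:
Δλ₂ = 2.4263 × (1 - cos(155°))
Δλ₂ = 2.4263 × 1.9063
Δλ₂ = 4.6253 pm

The 155° angle produces the larger shift.
Ratio: 4.6253/0.2645 = 17.490

(Intermediate values are shown rounded; full precision is carried through to the final answer.)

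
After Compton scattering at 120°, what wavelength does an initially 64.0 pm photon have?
67.6395 pm

Using the Compton formula: λ' = λ + λ_C(1 − cos θ)

For θ = 120°, cos θ = -1/2 (exact) = -0.5000, so:
1 − cos 120° = 1 − (-1/2) = 1.5000

Δλ = λ_C × 1.5000 = 2.4263 × 1.5000 = 3.6395 pm

λ' = 64.0 + 3.6395 = 67.6395 pm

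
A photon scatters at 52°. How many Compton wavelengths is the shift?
0.3843 λ_C

The Compton shift formula is:
Δλ = λ_C(1 - cos θ)

Dividing both sides by λ_C:
Δλ/λ_C = 1 - cos θ

For θ = 52°:
Δλ/λ_C = 1 - cos(52°)
Δλ/λ_C = 1 - 0.6157
Δλ/λ_C = 0.3843

This means the shift is 0.3843 × λ_C = 0.9325 pm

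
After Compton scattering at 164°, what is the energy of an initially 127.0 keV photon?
85.3817 keV

First convert energy to wavelength:
λ = hc/E, with hc ≈ 1239.842 keV·pm (i.e. 1239.842 eV·nm)

For E = 127.0 keV = 127000 eV:
λ = 1239.842 keV·pm / 127.0 keV
λ = 9.7625 pm

Calculate the Compton shift:
Δλ = λ_C(1 - cos(164°)) = 2.4263 × 1.9613
Δλ = 4.7586 pm

Final wavelength:
λ' = 9.7625 + 4.7586 = 14.5212 pm

Final energy:
E' = hc/λ' = 1239.842 / 14.5212 = 85.3817 keV

(Intermediate values are shown rounded; full precision is carried through to the final answer.)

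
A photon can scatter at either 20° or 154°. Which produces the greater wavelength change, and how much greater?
154° produces the larger shift by a factor of 31.485

Calculate both shifts using Δλ = λ_C(1 - cos θ):

For θ₁ = 20°:
Δλ₁ = 2.4263 × (1 - cos(20°))
Δλ₁ = 2.4263 × 0.0603
Δλ₁ = 0.1463 pm

For θ₂ = 154°:
Δλ₂ = 2.4263 × (1 - cos(154°))
Δλ₂ = 2.4263 × 1.8988
Δλ₂ = 4.6071 pm

The 154° angle produces the larger shift.
Ratio: 4.6071/0.1463 = 31.485

(Intermediate values are shown rounded; full precision is carried through to the final answer.)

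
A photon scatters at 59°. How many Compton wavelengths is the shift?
0.4850 λ_C

The Compton shift formula is:
Δλ = λ_C(1 - cos θ)

Dividing both sides by λ_C:
Δλ/λ_C = 1 - cos θ

For θ = 59°:
Δλ/λ_C = 1 - cos(59°)
Δλ/λ_C = 1 - 0.5150
Δλ/λ_C = 0.4850

This means the shift is 0.4850 × λ_C = 1.1767 pm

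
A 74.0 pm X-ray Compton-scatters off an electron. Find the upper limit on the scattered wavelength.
78.8526 pm (at θ = 180°)

The Compton shift is Δλ = λ_C(1 − cos θ).

Since cos θ ranges from −1 to 1, the factor (1 − cos θ) ranges from 0 to 2; the maximum shift occurs at θ = 180° (backscattering):
Δλ_max = 2λ_C = 2 × 2.4263 pm = 4.8526 pm

Maximum scattered wavelength:
λ'_max = λ₀ + Δλ_max = 74.0 + 4.8526 = 78.8526 pm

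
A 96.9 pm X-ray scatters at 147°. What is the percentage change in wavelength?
4.6039%

Calculate the Compton shift:
Δλ = λ_C(1 - cos(147°))
Δλ = 2.4263 × (1 - cos(147°))
Δλ = 2.4263 × 1.8387
Δλ = 4.4612 pm

Percentage change:
(Δλ/λ₀) × 100 = (4.4612/96.9) × 100
= 4.6039%

(Intermediate values are shown rounded; full precision is carried through to the final answer.)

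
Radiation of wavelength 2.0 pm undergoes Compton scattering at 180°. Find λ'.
6.8526 pm

Using the Compton formula: λ' = λ + λ_C(1 − cos θ)

For θ = 180°, cos θ = -1 (exact) = -1.0000, so:
1 − cos 180° = 1 − (-1) = 2.0000

Δλ = λ_C × 2.0000 = 2.4263 × 2.0000 = 4.8526 pm

λ' = 2.0 + 4.8526 = 6.8526 pm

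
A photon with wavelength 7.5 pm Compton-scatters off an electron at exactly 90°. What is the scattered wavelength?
9.9263 pm

Using the Compton formula: λ' = λ + λ_C(1 − cos θ)

For θ = 90°, cos θ = 0 (exact) = 0.0000, so:
1 − cos 90° = 1 − (0) = 1.0000

Δλ = λ_C × 1.0000 = 2.4263 × 1.0000 = 2.4263 pm

λ' = 7.5 + 2.4263 = 9.9263 pm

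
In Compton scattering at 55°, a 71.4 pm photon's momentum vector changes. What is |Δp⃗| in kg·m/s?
8.5099e-24 kg·m/s

Photon momentum magnitude is p = h/λ.

Initial momentum:
p₀ = h/λ = 6.6261e-34/7.1400e-11 = 9.2802e-24 kg·m/s

After scattering:
λ' = λ + Δλ = 71.4 + 1.0346 = 72.4346 pm
p' = h/λ' = 6.6261e-34/7.2435e-11 = 9.1477e-24 kg·m/s

Momentum is a vector; the scattered photon's direction makes angle θ = 55° with the incident direction. The magnitude of the vector change Δp⃗ = p⃗₀ − p⃗' is found from the law of cosines:
|Δp⃗|² = p₀² + p'² − 2p₀p'cos θ
|Δp⃗|² = (9.2802e-24)² + (9.1477e-24)² − 2·9.2802e-24·9.1477e-24·cos(55°)
|Δp⃗| = 8.5099e-24 kg·m/s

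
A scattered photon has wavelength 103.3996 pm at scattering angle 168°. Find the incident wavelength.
98.6000 pm

From λ' = λ + Δλ, we have λ = λ' - Δλ

First calculate the Compton shift:
Δλ = λ_C(1 - cos θ)
Δλ = 2.4263 × (1 - cos(168°))
Δλ = 2.4263 × 1.9781
Δλ = 4.7996 pm

Initial wavelength:
λ = λ' - Δλ
λ = 103.3996 - 4.7996
λ = 98.6000 pm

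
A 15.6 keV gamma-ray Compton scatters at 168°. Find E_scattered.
14.7116 keV

First convert energy to wavelength:
λ = hc/E, with hc ≈ 1239.842 keV·pm (i.e. 1239.842 eV·nm)

For E = 15.6 keV = 15600 eV:
λ = 1239.842 keV·pm / 15.6 keV
λ = 79.4771 pm

Calculate the Compton shift:
Δλ = λ_C(1 - cos(168°)) = 2.4263 × 1.9781
Δλ = 4.7996 pm

Final wavelength:
λ' = 79.4771 + 4.7996 = 84.2767 pm

Final energy:
E' = hc/λ' = 1239.842 / 84.2767 = 14.7116 keV

(Intermediate values are shown rounded; full precision is carried through to the final answer.)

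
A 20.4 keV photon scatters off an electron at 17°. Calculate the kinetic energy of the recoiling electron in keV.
0.0355 keV

By energy conservation: K_e = E_initial - E_final

First find the scattered photon energy:
Initial wavelength: λ = hc/E = 60.7766 pm
Compton shift: Δλ = λ_C(1 - cos(17°)) = 0.1060 pm
Final wavelength: λ' = 60.7766 + 0.1060 = 60.8826 pm
Final photon energy: E' = hc/λ' = 20.3645 keV

Electron kinetic energy:
K_e = E - E' = 20.4000 - 20.3645 = 0.0355 keV

(Intermediate values are shown rounded; full precision is carried through to the final answer.)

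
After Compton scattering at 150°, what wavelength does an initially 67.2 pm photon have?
71.7276 pm

Using the Compton formula: λ' = λ + λ_C(1 − cos θ)

For θ = 150°, cos θ = -√3/2 (exact) ≈ -0.8660, so:
1 − cos 150° = 1 − (-√3/2) ≈ 1.8660

Δλ = λ_C × 1.8660 = 2.4263 × 1.8660 = 4.5276 pm

λ' = 67.2 + 4.5276 = 71.7276 pm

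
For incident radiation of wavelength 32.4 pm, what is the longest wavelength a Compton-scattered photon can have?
37.2526 pm (at θ = 180°)

The Compton shift is Δλ = λ_C(1 − cos θ).

Since cos θ ranges from −1 to 1, the factor (1 − cos θ) ranges from 0 to 2; the maximum shift occurs at θ = 180° (backscattering):
Δλ_max = 2λ_C = 2 × 2.4263 pm = 4.8526 pm

Maximum scattered wavelength:
λ'_max = λ₀ + Δλ_max = 32.4 + 4.8526 = 37.2526 pm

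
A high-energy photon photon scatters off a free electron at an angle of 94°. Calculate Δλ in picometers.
2.5956 pm

Using the Compton scattering formula:
Δλ = λ_C(1 - cos θ)

where λ_C = h/(m_e·c) ≈ 2.4263 pm is the Compton wavelength of an electron.

For θ = 94°:
cos(94°) = -0.0698
1 - cos(94°) = 1.0698

Δλ = 2.4263 × 1.0698
Δλ = 2.5956 pm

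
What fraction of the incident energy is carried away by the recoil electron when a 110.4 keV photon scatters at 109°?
0.2226 (or 22.26%)

Calculate initial and final photon energies:

Initial: E₀ = 110.4 keV → λ₀ = 11.2305 pm
Compton shift: Δλ = 3.2162 pm
Final wavelength: λ' = 14.4467 pm
Final energy: E' = 85.8219 keV

Fractional energy loss:
(E₀ - E')/E₀ = (110.4000 - 85.8219)/110.4000
= 24.5781/110.4000
= 0.2226
= 22.26%

(Intermediate values are shown rounded; full precision is carried through to the final answer.)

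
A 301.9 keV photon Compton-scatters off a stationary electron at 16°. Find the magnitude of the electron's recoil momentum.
4.4551e-23 kg·m/s

The electron is initially at rest, so by conservation of momentum:
p⃗_e = p⃗₀ − p⃗'  (incident photon momentum minus scattered photon momentum)

Photon momentum magnitudes (p = h/λ = E/c):
λ₀ = hc/E₀ = 4.1068 pm → p₀ = h/λ₀ = 1.6134e-22 kg·m/s
Δλ = λ_C(1 − cos 16°) = 0.0940 pm
λ' = 4.2008 pm → p' = h/λ' = 1.5773e-22 kg·m/s

The scattered photon makes angle θ = 16° with the incident direction, so by the law of cosines:
|p⃗_e|² = p₀² + p'² − 2p₀p'cos θ
|p⃗_e|² = (1.6134e-22)² + (1.5773e-22)² − 2·1.6134e-22·1.5773e-22·cos(16°)
|p⃗_e| = 4.4551e-23 kg·m/s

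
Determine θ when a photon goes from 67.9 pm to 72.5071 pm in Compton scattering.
154.00°

First find the wavelength shift:
Δλ = λ' - λ = 72.5071 - 67.9 = 4.6071 pm

Using Δλ = λ_C(1 - cos θ), with λ_C = h/(m_e·c) ≈ 2.42631024 pm:
cos θ = 1 - Δλ/λ_C
cos θ = 1 - 4.6071/2.42631024
cos θ = -0.898809

θ = arccos(-0.898809)
θ = 154.00°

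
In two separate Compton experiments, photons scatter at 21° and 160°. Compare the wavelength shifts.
160° produces the larger shift by a factor of 29.204

Calculate both shifts using Δλ = λ_C(1 - cos θ):

For θ₁ = 21°:
Δλ₁ = 2.4263 × (1 - cos(21°))
Δλ₁ = 2.4263 × 0.0664
Δλ₁ = 0.1612 pm

For θ₂ = 160°:
Δλ₂ = 2.4263 × (1 - cos(160°))
Δλ₂ = 2.4263 × 1.9397
Δλ₂ = 4.7063 pm

The 160° angle produces the larger shift.
Ratio: 4.7063/0.1612 = 29.204

(Intermediate values are shown rounded; full precision is carried through to the final answer.)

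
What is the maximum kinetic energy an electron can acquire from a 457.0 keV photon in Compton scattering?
293.1216 keV

Maximum energy transfer occurs at θ = 180° (backscattering).

Initial photon: E₀ = 457.0 keV → λ₀ = 2.7130 pm

Maximum Compton shift (at 180°):
Δλ_max = 2λ_C = 2 × 2.4263 = 4.8526 pm

Final wavelength:
λ' = 2.7130 + 4.8526 = 7.5656 pm

Minimum photon energy (maximum energy to electron):
E'_min = hc/λ' = 163.8784 keV

Maximum electron kinetic energy:
K_max = E₀ - E'_min = 457.0000 - 163.8784 = 293.1216 keV

(Intermediate values are shown rounded; full precision is carried through to the final answer.)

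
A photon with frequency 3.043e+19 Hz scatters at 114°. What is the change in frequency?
7.830e+18 Hz (decrease)

Convert frequency to wavelength (c = 299792458 m/s):
λ₀ = c/f₀ = 299792458/3.043e+19 = 9.8518718e-12 m = 9.8519 pm

Calculate Compton shift:
Δλ = λ_C(1 - cos(114°)) = 3.4132 pm

Final wavelength:
λ' = λ₀ + Δλ = 9.8519 + 3.4132 = 13.2651 pm

Final frequency:
f' = c/λ' = 299792458/1.3265051e-11 = 2.2600173e+19 Hz

Frequency shift (decrease):
Δf = f₀ - f' = 3.043e+19 - 2.2600173e+19 = 7.830e+18 Hz

(Intermediate values are shown rounded; full precision is carried through to the final answer.)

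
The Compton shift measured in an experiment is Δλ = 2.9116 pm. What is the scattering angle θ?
101.54°

From the Compton formula Δλ = λ_C(1 - cos θ), we can solve for θ:

cos θ = 1 - Δλ/λ_C

Given:
- Δλ = 2.9116 pm
- λ_C = h/(m_e·c) ≈ 2.42631024 pm

cos θ = 1 - 2.9116/2.42631024
cos θ = 1 - 1.200011
cos θ = -0.200011

θ = arccos(-0.200011)
θ = 101.54°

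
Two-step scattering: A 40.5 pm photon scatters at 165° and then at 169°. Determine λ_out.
50.0780 pm

Apply Compton shift twice:

First scattering at θ₁ = 165°:
Δλ₁ = λ_C(1 - cos(165°))
Δλ₁ = 2.4263 × 1.9659
Δλ₁ = 4.7699 pm

After first scattering:
λ₁ = 40.5 + 4.7699 = 45.2699 pm

Second scattering at θ₂ = 169°:
Δλ₂ = λ_C(1 - cos(169°))
Δλ₂ = 2.4263 × 1.9816
Δλ₂ = 4.8080 pm

Final wavelength:
λ₂ = 45.2699 + 4.8080 = 50.0780 pm

Total shift: Δλ_total = 4.7699 + 4.8080 = 9.5780 pm

(Intermediate values are shown rounded; full precision is carried through to the final answer.)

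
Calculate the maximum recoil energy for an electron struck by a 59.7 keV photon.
11.3074 keV

Maximum energy transfer occurs at θ = 180° (backscattering).

Initial photon: E₀ = 59.7 keV → λ₀ = 20.7679 pm

Maximum Compton shift (at 180°):
Δλ_max = 2λ_C = 2 × 2.4263 = 4.8526 pm

Final wavelength:
λ' = 20.7679 + 4.8526 = 25.6205 pm

Minimum photon energy (maximum energy to electron):
E'_min = hc/λ' = 48.3926 keV

Maximum electron kinetic energy:
K_max = E₀ - E'_min = 59.7000 - 48.3926 = 11.3074 keV

(Intermediate values are shown rounded; full precision is carried through to the final answer.)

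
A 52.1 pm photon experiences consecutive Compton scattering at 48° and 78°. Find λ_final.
54.8246 pm

Apply Compton shift twice:

First scattering at θ₁ = 48°:
Δλ₁ = λ_C(1 - cos(48°))
Δλ₁ = 2.4263 × 0.3309
Δλ₁ = 0.8028 pm

After first scattering:
λ₁ = 52.1 + 0.8028 = 52.9028 pm

Second scattering at θ₂ = 78°:
Δλ₂ = λ_C(1 - cos(78°))
Δλ₂ = 2.4263 × 0.7921
Δλ₂ = 1.9219 pm

Final wavelength:
λ₂ = 52.9028 + 1.9219 = 54.8246 pm

Total shift: Δλ_total = 0.8028 + 1.9219 = 2.7246 pm

(Intermediate values are shown rounded; full precision is carried through to the final answer.)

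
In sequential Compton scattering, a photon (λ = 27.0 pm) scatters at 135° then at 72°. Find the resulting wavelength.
32.8185 pm

Apply Compton shift twice:

First scattering at θ₁ = 135°:
Δλ₁ = λ_C(1 - cos(135°))
Δλ₁ = 2.4263 × 1.7071
Δλ₁ = 4.1420 pm

After first scattering:
λ₁ = 27.0 + 4.1420 = 31.1420 pm

Second scattering at θ₂ = 72°:
Δλ₂ = λ_C(1 - cos(72°))
Δλ₂ = 2.4263 × 0.6910
Δλ₂ = 1.6765 pm

Final wavelength:
λ₂ = 31.1420 + 1.6765 = 32.8185 pm

Total shift: Δλ_total = 4.1420 + 1.6765 = 5.8185 pm

(Intermediate values are shown rounded; full precision is carried through to the final answer.)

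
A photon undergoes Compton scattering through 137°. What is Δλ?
4.2008 pm

Using the Compton scattering formula:
Δλ = λ_C(1 - cos θ)

where λ_C = h/(m_e·c) ≈ 2.4263 pm is the Compton wavelength of an electron.

For θ = 137°:
cos(137°) = -0.7314
1 - cos(137°) = 1.7314

Δλ = 2.4263 × 1.7314
Δλ = 4.2008 pm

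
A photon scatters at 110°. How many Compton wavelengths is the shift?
1.3420 λ_C

The Compton shift formula is:
Δλ = λ_C(1 - cos θ)

Dividing both sides by λ_C:
Δλ/λ_C = 1 - cos θ

For θ = 110°:
Δλ/λ_C = 1 - cos(110°)
Δλ/λ_C = 1 - -0.3420
Δλ/λ_C = 1.3420

This means the shift is 1.3420 × λ_C = 3.2562 pm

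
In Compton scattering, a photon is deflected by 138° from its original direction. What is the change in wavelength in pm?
4.2294 pm

Using the Compton scattering formula:
Δλ = λ_C(1 - cos θ)

where λ_C = h/(m_e·c) ≈ 2.4263 pm is the Compton wavelength of an electron.

For θ = 138°:
cos(138°) = -0.7431
1 - cos(138°) = 1.7431

Δλ = 2.4263 × 1.7431
Δλ = 4.2294 pm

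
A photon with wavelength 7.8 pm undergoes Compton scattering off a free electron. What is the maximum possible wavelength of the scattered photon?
12.6526 pm (at θ = 180°)

The Compton shift is Δλ = λ_C(1 − cos θ).

Since cos θ ranges from −1 to 1, the factor (1 − cos θ) ranges from 0 to 2; the maximum shift occurs at θ = 180° (backscattering):
Δλ_max = 2λ_C = 2 × 2.4263 pm = 4.8526 pm

Maximum scattered wavelength:
λ'_max = λ₀ + Δλ_max = 7.8 + 4.8526 = 12.6526 pm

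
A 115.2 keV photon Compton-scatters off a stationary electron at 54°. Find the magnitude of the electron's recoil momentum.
5.3727e-23 kg·m/s

The electron is initially at rest, so by conservation of momentum:
p⃗_e = p⃗₀ − p⃗'  (incident photon momentum minus scattered photon momentum)

Photon momentum magnitudes (p = h/λ = E/c):
λ₀ = hc/E₀ = 10.7625 pm → p₀ = h/λ₀ = 6.1566e-23 kg·m/s
Δλ = λ_C(1 − cos 54°) = 1.0002 pm
λ' = 11.7627 pm → p' = h/λ' = 5.6331e-23 kg·m/s

The scattered photon makes angle θ = 54° with the incident direction, so by the law of cosines:
|p⃗_e|² = p₀² + p'² − 2p₀p'cos θ
|p⃗_e|² = (6.1566e-23)² + (5.6331e-23)² − 2·6.1566e-23·5.6331e-23·cos(54°)
|p⃗_e| = 5.3727e-23 kg·m/s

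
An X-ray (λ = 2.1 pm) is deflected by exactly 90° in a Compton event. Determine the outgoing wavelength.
4.5263 pm

Using the Compton formula: λ' = λ + λ_C(1 − cos θ)

For θ = 90°, cos θ = 0 (exact) = 0.0000, so:
1 − cos 90° = 1 − (0) = 1.0000

Δλ = λ_C × 1.0000 = 2.4263 × 1.0000 = 2.4263 pm

λ' = 2.1 + 2.4263 = 4.5263 pm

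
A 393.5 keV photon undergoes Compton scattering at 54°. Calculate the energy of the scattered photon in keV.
298.6875 keV

First convert energy to wavelength:
λ = hc/E, with hc ≈ 1239.842 keV·pm (i.e. 1239.842 eV·nm)

For E = 393.5 keV = 393500 eV:
λ = 1239.842 keV·pm / 393.5 keV
λ = 3.1508 pm

Calculate the Compton shift:
Δλ = λ_C(1 - cos(54°)) = 2.4263 × 0.4122
Δλ = 1.0002 pm

Final wavelength:
λ' = 3.1508 + 1.0002 = 4.1510 pm

Final energy:
E' = hc/λ' = 1239.842 / 4.1510 = 298.6875 keV

(Intermediate values are shown rounded; full precision is carried through to the final answer.)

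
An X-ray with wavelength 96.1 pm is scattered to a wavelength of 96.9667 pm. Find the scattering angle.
50.00°

First find the wavelength shift:
Δλ = λ' - λ = 96.9667 - 96.1 = 0.8667 pm

Using Δλ = λ_C(1 - cos θ), with λ_C = h/(m_e·c) ≈ 2.42631024 pm:
cos θ = 1 - Δλ/λ_C
cos θ = 1 - 0.8667/2.42631024
cos θ = 0.642791

θ = arccos(0.642791)
θ = 50.00°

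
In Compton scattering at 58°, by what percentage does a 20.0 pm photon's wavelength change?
5.7028%

Calculate the Compton shift:
Δλ = λ_C(1 - cos(58°))
Δλ = 2.4263 × (1 - cos(58°))
Δλ = 2.4263 × 0.4701
Δλ = 1.1406 pm

Percentage change:
(Δλ/λ₀) × 100 = (1.1406/20.0) × 100
= 5.7028%

(Intermediate values are shown rounded; full precision is carried through to the final answer.)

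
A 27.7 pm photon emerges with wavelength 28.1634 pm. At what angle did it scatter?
36.00°

First find the wavelength shift:
Δλ = λ' - λ = 28.1634 - 27.7 = 0.4634 pm

Using Δλ = λ_C(1 - cos θ), with λ_C = h/(m_e·c) ≈ 2.42631024 pm:
cos θ = 1 - Δλ/λ_C
cos θ = 1 - 0.4634/2.42631024
cos θ = 0.809010

θ = arccos(0.809010)
θ = 36.00°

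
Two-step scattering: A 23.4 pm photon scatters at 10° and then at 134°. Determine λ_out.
27.5486 pm

Apply Compton shift twice:

First scattering at θ₁ = 10°:
Δλ₁ = λ_C(1 - cos(10°))
Δλ₁ = 2.4263 × 0.0152
Δλ₁ = 0.0369 pm

After first scattering:
λ₁ = 23.4 + 0.0369 = 23.4369 pm

Second scattering at θ₂ = 134°:
Δλ₂ = λ_C(1 - cos(134°))
Δλ₂ = 2.4263 × 1.6947
Δλ₂ = 4.1118 pm

Final wavelength:
λ₂ = 23.4369 + 4.1118 = 27.5486 pm

Total shift: Δλ_total = 0.0369 + 4.1118 = 4.1486 pm

(Intermediate values are shown rounded; full precision is carried through to the final answer.)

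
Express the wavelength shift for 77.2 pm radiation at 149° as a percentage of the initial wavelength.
5.8369%

Calculate the Compton shift:
Δλ = λ_C(1 - cos(149°))
Δλ = 2.4263 × (1 - cos(149°))
Δλ = 2.4263 × 1.8572
Δλ = 4.5061 pm

Percentage change:
(Δλ/λ₀) × 100 = (4.5061/77.2) × 100
= 5.8369%

(Intermediate values are shown rounded; full precision is carried through to the final answer.)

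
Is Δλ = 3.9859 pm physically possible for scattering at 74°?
No, inconsistent

Calculate the expected shift for θ = 74°:

Δλ_expected = λ_C(1 - cos(74°))
Δλ_expected = 2.4263 × (1 - cos(74°))
Δλ_expected = 2.4263 × 0.7244
Δλ_expected = 1.7575 pm

Given shift: 3.9859 pm
Expected shift: 1.7575 pm
Difference: 2.2284 pm

The values do not match. The given shift corresponds to θ ≈ 130.0°, not 74°.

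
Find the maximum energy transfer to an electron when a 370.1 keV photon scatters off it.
218.9484 keV

Maximum energy transfer occurs at θ = 180° (backscattering).

Initial photon: E₀ = 370.1 keV → λ₀ = 3.3500 pm

Maximum Compton shift (at 180°):
Δλ_max = 2λ_C = 2 × 2.4263 = 4.8526 pm

Final wavelength:
λ' = 3.3500 + 4.8526 = 8.2026 pm

Minimum photon energy (maximum energy to electron):
E'_min = hc/λ' = 151.1516 keV

Maximum electron kinetic energy:
K_max = E₀ - E'_min = 370.1000 - 151.1516 = 218.9484 keV

(Intermediate values are shown rounded; full precision is carried through to the final answer.)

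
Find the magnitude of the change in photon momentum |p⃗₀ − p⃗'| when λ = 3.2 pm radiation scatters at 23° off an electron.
8.1042e-23 kg·m/s

Photon momentum magnitude is p = h/λ.

Initial momentum:
p₀ = h/λ = 6.6261e-34/3.2000e-12 = 2.0706e-22 kg·m/s

After scattering:
λ' = λ + Δλ = 3.2 + 0.1929 = 3.3929 pm
p' = h/λ' = 6.6261e-34/3.3929e-12 = 1.9529e-22 kg·m/s

Momentum is a vector; the scattered photon's direction makes angle θ = 23° with the incident direction. The magnitude of the vector change Δp⃗ = p⃗₀ − p⃗' is found from the law of cosines:
|Δp⃗|² = p₀² + p'² − 2p₀p'cos θ
|Δp⃗|² = (2.0706e-22)² + (1.9529e-22)² − 2·2.0706e-22·1.9529e-22·cos(23°)
|Δp⃗| = 8.1042e-23 kg·m/s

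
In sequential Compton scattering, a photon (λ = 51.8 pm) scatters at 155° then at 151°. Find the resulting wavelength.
60.9737 pm

Apply Compton shift twice:

First scattering at θ₁ = 155°:
Δλ₁ = λ_C(1 - cos(155°))
Δλ₁ = 2.4263 × 1.9063
Δλ₁ = 4.6253 pm

After first scattering:
λ₁ = 51.8 + 4.6253 = 56.4253 pm

Second scattering at θ₂ = 151°:
Δλ₂ = λ_C(1 - cos(151°))
Δλ₂ = 2.4263 × 1.8746
Δλ₂ = 4.5484 pm

Final wavelength:
λ₂ = 56.4253 + 4.5484 = 60.9737 pm

Total shift: Δλ_total = 4.6253 + 4.5484 = 9.1737 pm

(Intermediate values are shown rounded; full precision is carried through to the final answer.)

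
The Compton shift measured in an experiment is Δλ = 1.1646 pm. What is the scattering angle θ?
58.67°

From the Compton formula Δλ = λ_C(1 - cos θ), we can solve for θ:

cos θ = 1 - Δλ/λ_C

Given:
- Δλ = 1.1646 pm
- λ_C = h/(m_e·c) ≈ 2.42631024 pm

cos θ = 1 - 1.1646/2.42631024
cos θ = 1 - 0.479988
cos θ = 0.520012

θ = arccos(0.520012)
θ = 58.67°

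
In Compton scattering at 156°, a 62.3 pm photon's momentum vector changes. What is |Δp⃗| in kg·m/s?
2.0086e-23 kg·m/s

Photon momentum magnitude is p = h/λ.

Initial momentum:
p₀ = h/λ = 6.6261e-34/6.2300e-11 = 1.0636e-23 kg·m/s

After scattering:
λ' = λ + Δλ = 62.3 + 4.6429 = 66.9429 pm
p' = h/λ' = 6.6261e-34/6.6943e-11 = 9.8981e-24 kg·m/s

Momentum is a vector; the scattered photon's direction makes angle θ = 156° with the incident direction. The magnitude of the vector change Δp⃗ = p⃗₀ − p⃗' is found from the law of cosines:
|Δp⃗|² = p₀² + p'² − 2p₀p'cos θ
|Δp⃗|² = (1.0636e-23)² + (9.8981e-24)² − 2·1.0636e-23·9.8981e-24·cos(156°)
|Δp⃗| = 2.0086e-23 kg·m/s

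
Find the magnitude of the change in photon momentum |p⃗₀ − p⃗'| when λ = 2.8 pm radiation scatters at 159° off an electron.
3.2079e-22 kg·m/s

Photon momentum magnitude is p = h/λ.

Initial momentum:
p₀ = h/λ = 6.6261e-34/2.8000e-12 = 2.3665e-22 kg·m/s

After scattering:
λ' = λ + Δλ = 2.8 + 4.6915 = 7.4915 pm
p' = h/λ' = 6.6261e-34/7.4915e-12 = 8.8448e-23 kg·m/s

Momentum is a vector; the scattered photon's direction makes angle θ = 159° with the incident direction. The magnitude of the vector change Δp⃗ = p⃗₀ − p⃗' is found from the law of cosines:
|Δp⃗|² = p₀² + p'² − 2p₀p'cos θ
|Δp⃗|² = (2.3665e-22)² + (8.8448e-23)² − 2·2.3665e-22·8.8448e-23·cos(159°)
|Δp⃗| = 3.2079e-22 kg·m/s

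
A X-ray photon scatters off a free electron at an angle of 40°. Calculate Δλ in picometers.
0.5676 pm

Using the Compton scattering formula:
Δλ = λ_C(1 - cos θ)

where λ_C = h/(m_e·c) ≈ 2.4263 pm is the Compton wavelength of an electron.

For θ = 40°:
cos(40°) = 0.7660
1 - cos(40°) = 0.2340

Δλ = 2.4263 × 0.2340
Δλ = 0.5676 pm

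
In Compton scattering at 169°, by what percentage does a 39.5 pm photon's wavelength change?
12.1723%

Calculate the Compton shift:
Δλ = λ_C(1 - cos(169°))
Δλ = 2.4263 × (1 - cos(169°))
Δλ = 2.4263 × 1.9816
Δλ = 4.8080 pm

Percentage change:
(Δλ/λ₀) × 100 = (4.8080/39.5) × 100
= 12.1723%

(Intermediate values are shown rounded; full precision is carried through to the final answer.)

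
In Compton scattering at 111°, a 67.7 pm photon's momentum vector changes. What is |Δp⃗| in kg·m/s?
1.5760e-23 kg·m/s

Photon momentum magnitude is p = h/λ.

Initial momentum:
p₀ = h/λ = 6.6261e-34/6.7700e-11 = 9.7874e-24 kg·m/s

After scattering:
λ' = λ + Δλ = 67.7 + 3.2958 = 70.9958 pm
p' = h/λ' = 6.6261e-34/7.0996e-11 = 9.3330e-24 kg·m/s

Momentum is a vector; the scattered photon's direction makes angle θ = 111° with the incident direction. The magnitude of the vector change Δp⃗ = p⃗₀ − p⃗' is found from the law of cosines:
|Δp⃗|² = p₀² + p'² − 2p₀p'cos θ
|Δp⃗|² = (9.7874e-24)² + (9.3330e-24)² − 2·9.7874e-24·9.3330e-24·cos(111°)
|Δp⃗| = 1.5760e-23 kg·m/s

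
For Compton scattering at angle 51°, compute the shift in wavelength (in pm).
0.8994 pm

Using the Compton scattering formula:
Δλ = λ_C(1 - cos θ)

where λ_C = h/(m_e·c) ≈ 2.4263 pm is the Compton wavelength of an electron.

For θ = 51°:
cos(51°) = 0.6293
1 - cos(51°) = 0.3707

Δλ = 2.4263 × 0.3707
Δλ = 0.8994 pm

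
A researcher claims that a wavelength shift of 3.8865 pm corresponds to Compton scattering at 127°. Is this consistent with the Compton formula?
Yes, consistent

Calculate the expected shift for θ = 127°:

Δλ_expected = λ_C(1 - cos(127°))
Δλ_expected = 2.4263 × (1 - cos(127°))
Δλ_expected = 2.4263 × 1.6018
Δλ_expected = 3.8865 pm

Given shift: 3.8865 pm
Expected shift: 3.8865 pm
Difference: 0.0000 pm

The values match. This is consistent with Compton scattering at the stated angle.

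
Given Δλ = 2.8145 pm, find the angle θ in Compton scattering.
99.21°

From the Compton formula Δλ = λ_C(1 - cos θ), we can solve for θ:

cos θ = 1 - Δλ/λ_C

Given:
- Δλ = 2.8145 pm
- λ_C = h/(m_e·c) ≈ 2.42631024 pm

cos θ = 1 - 2.8145/2.42631024
cos θ = 1 - 1.159992
cos θ = -0.159992

θ = arccos(-0.159992)
θ = 99.21°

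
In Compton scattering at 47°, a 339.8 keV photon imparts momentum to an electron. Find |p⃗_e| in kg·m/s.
1.3534e-22 kg·m/s

The electron is initially at rest, so by conservation of momentum:
p⃗_e = p⃗₀ − p⃗'  (incident photon momentum minus scattered photon momentum)

Photon momentum magnitudes (p = h/λ = E/c):
λ₀ = hc/E₀ = 3.6487 pm → p₀ = h/λ₀ = 1.8160e-22 kg·m/s
Δλ = λ_C(1 − cos 47°) = 0.7716 pm
λ' = 4.4203 pm → p' = h/λ' = 1.4990e-22 kg·m/s

The scattered photon makes angle θ = 47° with the incident direction, so by the law of cosines:
|p⃗_e|² = p₀² + p'² − 2p₀p'cos θ
|p⃗_e|² = (1.8160e-22)² + (1.4990e-22)² − 2·1.8160e-22·1.4990e-22·cos(47°)
|p⃗_e| = 1.3534e-22 kg·m/s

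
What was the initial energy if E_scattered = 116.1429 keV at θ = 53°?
127.7000 keV

Convert final energy to wavelength (hc ≈ 1239.842 keV·pm):
λ' = hc/E' = 1239.842 / 116.1429 = 10.6751 pm

Calculate the Compton shift:
Δλ = λ_C(1 - cos(53°))
Δλ = 2.4263 × (1 - cos(53°))
Δλ = 0.9661 pm

Initial wavelength:
λ = λ' - Δλ = 10.6751 - 0.9661 = 9.7090 pm

Initial energy:
E = hc/λ = 1239.842 / 9.7090 = 127.7000 keV

(Intermediate values are shown rounded; full precision is carried through to the final answer.)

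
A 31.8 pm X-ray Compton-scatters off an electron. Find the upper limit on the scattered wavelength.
36.6526 pm (at θ = 180°)

The Compton shift is Δλ = λ_C(1 − cos θ).

Since cos θ ranges from −1 to 1, the factor (1 − cos θ) ranges from 0 to 2; the maximum shift occurs at θ = 180° (backscattering):
Δλ_max = 2λ_C = 2 × 2.4263 pm = 4.8526 pm

Maximum scattered wavelength:
λ'_max = λ₀ + Δλ_max = 31.8 + 4.8526 = 36.6526 pm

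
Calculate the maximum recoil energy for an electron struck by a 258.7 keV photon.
130.1551 keV

Maximum energy transfer occurs at θ = 180° (backscattering).

Initial photon: E₀ = 258.7 keV → λ₀ = 4.7926 pm

Maximum Compton shift (at 180°):
Δλ_max = 2λ_C = 2 × 2.4263 = 4.8526 pm

Final wavelength:
λ' = 4.7926 + 4.8526 = 9.6452 pm

Minimum photon energy (maximum energy to electron):
E'_min = hc/λ' = 128.5449 keV

Maximum electron kinetic energy:
K_max = E₀ - E'_min = 258.7000 - 128.5449 = 130.1551 keV

(Intermediate values are shown rounded; full precision is carried through to the final answer.)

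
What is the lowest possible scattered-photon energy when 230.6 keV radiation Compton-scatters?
121.2060 keV (at θ = 180°)

The scattered photon has minimum energy when its wavelength is maximum, i.e., when the Compton shift Δλ = λ_C(1 − cos θ) is maximum. This occurs at θ = 180° (backscattering), giving Δλ_max = 2λ_C = 4.8526 pm.

Initial wavelength: λ₀ = hc/E₀ = 5.3766 pm
Maximum final wavelength: λ'_max = λ₀ + 2λ_C = 5.3766 + 4.8526 = 10.2292 pm
Minimum final energy: E'_min = hc/λ'_max = 121.2060 keV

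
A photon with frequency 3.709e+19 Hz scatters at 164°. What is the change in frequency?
1.374e+19 Hz (decrease)

Convert frequency to wavelength (c = 299792458 m/s):
λ₀ = c/f₀ = 299792458/3.709e+19 = 8.0828379e-12 m = 8.0828 pm

Calculate Compton shift:
Δλ = λ_C(1 - cos(164°)) = 4.7586 pm

Final wavelength:
λ' = λ₀ + Δλ = 8.0828 + 4.7586 = 12.8415 pm

Final frequency:
f' = c/λ' = 299792458/1.2841467e-11 = 2.3345655e+19 Hz

Frequency shift (decrease):
Δf = f₀ - f' = 3.709e+19 - 2.3345655e+19 = 1.374e+19 Hz

(Intermediate values are shown rounded; full precision is carried through to the final answer.)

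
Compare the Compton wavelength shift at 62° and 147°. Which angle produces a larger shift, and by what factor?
147° produces the larger shift by a factor of 3.466

Calculate both shifts using Δλ = λ_C(1 - cos θ):

For θ₁ = 62°:
Δλ₁ = 2.4263 × (1 - cos(62°))
Δλ₁ = 2.4263 × 0.5305
Δλ₁ = 1.2872 pm

For θ₂ = 147°:
Δλ₂ = 2.4263 × (1 - cos(147°))
Δλ₂ = 2.4263 × 1.8387
Δλ₂ = 4.4612 pm

The 147° angle produces the larger shift.
Ratio: 4.4612/1.2872 = 3.466

(Intermediate values are shown rounded; full precision is carried through to the final answer.)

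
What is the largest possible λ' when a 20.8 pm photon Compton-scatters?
25.6526 pm (at θ = 180°)

The Compton shift is Δλ = λ_C(1 − cos θ).

Since cos θ ranges from −1 to 1, the factor (1 − cos θ) ranges from 0 to 2; the maximum shift occurs at θ = 180° (backscattering):
Δλ_max = 2λ_C = 2 × 2.4263 pm = 4.8526 pm

Maximum scattered wavelength:
λ'_max = λ₀ + Δλ_max = 20.8 + 4.8526 = 25.6526 pm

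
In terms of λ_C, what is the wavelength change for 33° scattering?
0.1613 λ_C

The Compton shift formula is:
Δλ = λ_C(1 - cos θ)

Dividing both sides by λ_C:
Δλ/λ_C = 1 - cos θ

For θ = 33°:
Δλ/λ_C = 1 - cos(33°)
Δλ/λ_C = 1 - 0.8387
Δλ/λ_C = 0.1613

This means the shift is 0.1613 × λ_C = 0.3914 pm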